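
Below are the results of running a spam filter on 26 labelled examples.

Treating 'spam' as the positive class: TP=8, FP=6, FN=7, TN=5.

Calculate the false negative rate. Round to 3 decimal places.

FNR = FN/(FN+TP) = 7/(7+8) = 0.467

0.467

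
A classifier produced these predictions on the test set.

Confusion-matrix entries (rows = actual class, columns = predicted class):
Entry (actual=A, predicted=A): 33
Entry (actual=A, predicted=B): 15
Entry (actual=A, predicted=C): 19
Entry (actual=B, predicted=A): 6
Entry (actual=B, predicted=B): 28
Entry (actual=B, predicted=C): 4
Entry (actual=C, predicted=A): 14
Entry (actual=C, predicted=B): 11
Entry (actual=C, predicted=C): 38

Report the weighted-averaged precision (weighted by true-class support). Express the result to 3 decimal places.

0.599

Per-class precision (TP/(TP+FP)):
  A: TP=33, FP=6+14=20 → 33/53 = 0.6226
  B: TP=28, FP=15+11=26 → 28/54 = 0.5185
  C: TP=38, FP=19+4=23 → 38/61 = 0.6230
Weighted-precision = Σ (supportᵢ/N)·precisionᵢ with N=168: (67/168)·0.6226 + (38/168)·0.5185 + (63/168)·0.6230 = 0.599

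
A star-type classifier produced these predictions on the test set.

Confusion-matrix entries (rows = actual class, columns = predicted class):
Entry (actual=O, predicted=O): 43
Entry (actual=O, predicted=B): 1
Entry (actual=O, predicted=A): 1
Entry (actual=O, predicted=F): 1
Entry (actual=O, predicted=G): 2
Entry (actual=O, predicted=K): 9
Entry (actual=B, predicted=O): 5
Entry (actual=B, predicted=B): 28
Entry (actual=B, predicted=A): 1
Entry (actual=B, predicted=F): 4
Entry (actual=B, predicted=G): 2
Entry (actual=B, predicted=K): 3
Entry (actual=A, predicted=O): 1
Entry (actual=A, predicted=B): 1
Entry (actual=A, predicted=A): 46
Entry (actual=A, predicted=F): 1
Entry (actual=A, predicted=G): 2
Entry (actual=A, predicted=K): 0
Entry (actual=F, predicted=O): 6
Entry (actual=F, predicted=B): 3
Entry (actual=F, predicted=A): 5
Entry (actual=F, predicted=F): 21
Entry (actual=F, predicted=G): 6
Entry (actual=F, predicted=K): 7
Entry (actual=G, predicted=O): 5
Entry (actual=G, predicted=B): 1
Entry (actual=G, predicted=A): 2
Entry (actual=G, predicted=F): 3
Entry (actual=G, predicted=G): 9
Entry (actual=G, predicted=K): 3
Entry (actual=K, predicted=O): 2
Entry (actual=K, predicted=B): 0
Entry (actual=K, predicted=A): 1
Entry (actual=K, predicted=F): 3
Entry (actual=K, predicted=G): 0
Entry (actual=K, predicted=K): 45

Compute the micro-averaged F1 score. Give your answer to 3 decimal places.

Micro-averaging pools counts across classes: ΣTP=192, ΣFP=81, ΣFN=81.
Micro-F1 score = 2·TP/(2·TP+FP+FN) on pooled counts = 0.703 (equals overall accuracy in single-label multiclass).

0.703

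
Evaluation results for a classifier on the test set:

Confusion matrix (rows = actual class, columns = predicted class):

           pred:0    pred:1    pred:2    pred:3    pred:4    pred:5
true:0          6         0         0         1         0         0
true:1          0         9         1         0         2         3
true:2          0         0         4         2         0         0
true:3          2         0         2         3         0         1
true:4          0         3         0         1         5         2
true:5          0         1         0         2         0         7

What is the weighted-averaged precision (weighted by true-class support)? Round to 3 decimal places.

0.614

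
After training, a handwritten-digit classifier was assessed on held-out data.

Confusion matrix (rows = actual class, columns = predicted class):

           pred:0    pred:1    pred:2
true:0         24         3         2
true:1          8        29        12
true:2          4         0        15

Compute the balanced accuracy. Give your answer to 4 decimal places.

Balanced accuracy = mean of per-class recall.
  0: recall = 24/29 = 0.82759
  1: recall = 29/49 = 0.59184
  2: recall = 15/19 = 0.78947
Mean = (0.82759 + 0.59184 + 0.78947) / 3 = 0.7363

0.7363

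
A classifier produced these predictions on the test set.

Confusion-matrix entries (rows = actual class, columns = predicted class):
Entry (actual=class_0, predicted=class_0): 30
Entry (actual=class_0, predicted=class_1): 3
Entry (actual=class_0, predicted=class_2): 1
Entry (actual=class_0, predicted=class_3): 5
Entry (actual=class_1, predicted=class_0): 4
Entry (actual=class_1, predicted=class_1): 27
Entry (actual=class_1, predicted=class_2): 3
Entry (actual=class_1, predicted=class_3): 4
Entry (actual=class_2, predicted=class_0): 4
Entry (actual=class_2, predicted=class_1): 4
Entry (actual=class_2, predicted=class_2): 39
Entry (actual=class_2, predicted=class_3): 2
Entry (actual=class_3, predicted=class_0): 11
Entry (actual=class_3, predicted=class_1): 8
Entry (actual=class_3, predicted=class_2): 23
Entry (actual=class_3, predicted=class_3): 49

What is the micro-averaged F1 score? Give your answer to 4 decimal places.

0.6682

Micro-averaging pools counts across classes: ΣTP=145, ΣFP=72, ΣFN=72.
Micro-F1 score = 2·TP/(2·TP+FP+FN) on pooled counts = 0.6682 (equals overall accuracy in single-label multiclass).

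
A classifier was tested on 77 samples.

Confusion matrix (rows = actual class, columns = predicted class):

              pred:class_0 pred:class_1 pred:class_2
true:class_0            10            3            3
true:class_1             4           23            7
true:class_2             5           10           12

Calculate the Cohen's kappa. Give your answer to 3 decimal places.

0.353

Observed agreement pₒ = trace/N = 45/77 = 0.5844
Expected agreement pₑ = Σ (rowᵢ·colᵢ)/N² = (16·19 + 34·36 + 27·22)/77² = 0.3579
κ = (pₒ − pₑ)/(1 − pₑ) = (0.5844 − 0.3579)/(1 − 0.3579) = 0.353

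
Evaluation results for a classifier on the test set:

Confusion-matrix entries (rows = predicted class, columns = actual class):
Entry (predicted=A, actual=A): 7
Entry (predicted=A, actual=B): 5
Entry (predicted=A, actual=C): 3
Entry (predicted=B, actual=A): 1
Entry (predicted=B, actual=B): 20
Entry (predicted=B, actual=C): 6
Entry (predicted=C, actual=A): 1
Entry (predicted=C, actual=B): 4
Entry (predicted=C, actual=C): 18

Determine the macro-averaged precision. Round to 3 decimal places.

0.663

Per-class precision (TP/(TP+FP)):
  A: TP=7, FP=5+3=8 → 7/15 = 0.4667
  B: TP=20, FP=1+6=7 → 20/27 = 0.7407
  C: TP=18, FP=1+4=5 → 18/23 = 0.7826
Macro-precision = mean = (0.4667 + 0.7407 + 0.7826) / 3 = 0.663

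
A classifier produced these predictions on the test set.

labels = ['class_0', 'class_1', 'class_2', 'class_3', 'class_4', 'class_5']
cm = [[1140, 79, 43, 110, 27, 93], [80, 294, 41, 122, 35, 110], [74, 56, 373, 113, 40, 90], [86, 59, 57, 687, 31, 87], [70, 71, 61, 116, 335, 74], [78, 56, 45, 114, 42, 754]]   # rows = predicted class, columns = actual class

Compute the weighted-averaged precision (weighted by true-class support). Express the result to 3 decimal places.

Per-class precision (TP/(TP+FP)):
  class_0: TP=1140, FP=79+43+110+27+93=352 → 1140/1492 = 0.7641
  class_1: TP=294, FP=80+41+122+35+110=388 → 294/682 = 0.4311
  class_2: TP=373, FP=74+56+113+40+90=373 → 373/746 = 0.5000
  class_3: TP=687, FP=86+59+57+31+87=320 → 687/1007 = 0.6822
  class_4: TP=335, FP=70+71+61+116+74=392 → 335/727 = 0.4608
  class_5: TP=754, FP=78+56+45+114+42=335 → 754/1089 = 0.6924
Weighted-precision = Σ (supportᵢ/N)·precisionᵢ with N=5743: (1528/5743)·0.7641 + (615/5743)·0.4311 + (620/5743)·0.5000 + (1262/5743)·0.6822 + (510/5743)·0.4608 + (1208/5743)·0.6924 = 0.640

0.640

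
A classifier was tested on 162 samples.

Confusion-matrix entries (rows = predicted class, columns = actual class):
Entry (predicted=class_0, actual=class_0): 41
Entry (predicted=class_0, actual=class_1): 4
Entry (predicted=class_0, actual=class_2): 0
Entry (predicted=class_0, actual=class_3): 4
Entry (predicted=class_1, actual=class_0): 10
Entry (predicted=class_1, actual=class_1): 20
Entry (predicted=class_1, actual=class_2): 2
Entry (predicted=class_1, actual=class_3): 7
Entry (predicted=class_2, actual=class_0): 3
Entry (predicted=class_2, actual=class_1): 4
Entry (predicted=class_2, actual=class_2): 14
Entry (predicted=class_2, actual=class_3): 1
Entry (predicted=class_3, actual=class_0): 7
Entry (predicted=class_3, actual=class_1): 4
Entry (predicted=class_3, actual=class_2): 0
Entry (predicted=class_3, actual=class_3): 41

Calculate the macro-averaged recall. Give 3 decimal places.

0.736

Per-class recall (TP/(TP+FN)):
  class_0: TP=41, FN=10+3+7=20 → 41/61 = 0.6721
  class_1: TP=20, FN=4+4+4=12 → 20/32 = 0.6250
  class_2: TP=14, FN=0+2+0=2 → 14/16 = 0.8750
  class_3: TP=41, FN=4+7+1=12 → 41/53 = 0.7736
Macro-recall = mean = (0.6721 + 0.6250 + 0.8750 + 0.7736) / 4 = 0.736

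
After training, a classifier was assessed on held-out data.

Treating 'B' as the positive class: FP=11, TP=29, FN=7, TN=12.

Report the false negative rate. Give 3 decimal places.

0.194

FNR = FN/(FN+TP) = 7/(7+29) = 0.194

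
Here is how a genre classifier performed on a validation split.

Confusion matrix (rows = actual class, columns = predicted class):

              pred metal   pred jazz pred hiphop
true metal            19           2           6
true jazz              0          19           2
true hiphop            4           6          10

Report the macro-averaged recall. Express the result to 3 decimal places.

Per-class recall (TP/(TP+FN)):
  metal: TP=19, FN=2+6=8 → 19/27 = 0.7037
  jazz: TP=19, FN=0+2=2 → 19/21 = 0.9048
  hiphop: TP=10, FN=4+6=10 → 10/20 = 0.5000
Macro-recall = mean = (0.7037 + 0.9048 + 0.5000) / 3 = 0.703

0.703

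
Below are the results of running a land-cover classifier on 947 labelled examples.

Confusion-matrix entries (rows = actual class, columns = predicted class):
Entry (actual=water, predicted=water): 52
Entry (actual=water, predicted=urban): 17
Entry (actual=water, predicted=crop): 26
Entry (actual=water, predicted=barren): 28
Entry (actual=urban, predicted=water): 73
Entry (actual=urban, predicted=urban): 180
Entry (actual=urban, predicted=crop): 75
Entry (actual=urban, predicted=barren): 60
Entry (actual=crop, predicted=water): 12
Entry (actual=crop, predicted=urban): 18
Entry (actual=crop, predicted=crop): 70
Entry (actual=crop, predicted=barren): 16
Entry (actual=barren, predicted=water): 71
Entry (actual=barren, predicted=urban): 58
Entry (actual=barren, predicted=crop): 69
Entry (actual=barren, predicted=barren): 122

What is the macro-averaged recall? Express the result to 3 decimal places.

0.468

Per-class recall (TP/(TP+FN)):
  water: TP=52, FN=17+26+28=71 → 52/123 = 0.4228
  urban: TP=180, FN=73+75+60=208 → 180/388 = 0.4639
  crop: TP=70, FN=12+18+16=46 → 70/116 = 0.6034
  barren: TP=122, FN=71+58+69=198 → 122/320 = 0.3813
Macro-recall = mean = (0.4228 + 0.4639 + 0.6034 + 0.3813) / 4 = 0.468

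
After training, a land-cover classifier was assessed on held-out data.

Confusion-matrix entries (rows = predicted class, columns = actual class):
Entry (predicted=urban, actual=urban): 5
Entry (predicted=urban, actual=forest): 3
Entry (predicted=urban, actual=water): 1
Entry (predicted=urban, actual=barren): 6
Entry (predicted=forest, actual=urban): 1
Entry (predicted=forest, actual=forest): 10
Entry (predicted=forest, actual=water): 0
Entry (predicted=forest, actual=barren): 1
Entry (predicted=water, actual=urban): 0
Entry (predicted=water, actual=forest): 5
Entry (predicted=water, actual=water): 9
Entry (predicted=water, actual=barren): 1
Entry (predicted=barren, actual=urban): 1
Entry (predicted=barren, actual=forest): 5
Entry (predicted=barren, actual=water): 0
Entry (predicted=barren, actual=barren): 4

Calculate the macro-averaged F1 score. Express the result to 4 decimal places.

Per-class F1 score (2·TP/(2·TP+FP+FN)):
  urban: TP=5, FP=3+1+6=10, FN=1+0+1=2 → 10/22 = 0.45455
  forest: TP=10, FP=1+0+1=2, FN=3+5+5=13 → 20/35 = 0.57143
  water: TP=9, FP=0+5+1=6, FN=1+0+0=1 → 18/25 = 0.72000
  barren: TP=4, FP=1+5+0=6, FN=6+1+1=8 → 8/22 = 0.36364
Macro-F1 score = mean = (0.45455 + 0.57143 + 0.72000 + 0.36364) / 4 = 0.5274

0.5274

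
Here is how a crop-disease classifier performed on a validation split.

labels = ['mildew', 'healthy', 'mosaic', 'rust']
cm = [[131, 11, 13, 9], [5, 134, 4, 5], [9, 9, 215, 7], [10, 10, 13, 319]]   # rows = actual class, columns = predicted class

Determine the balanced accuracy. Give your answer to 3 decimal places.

0.877

Balanced accuracy = mean of per-class recall.
  mildew: recall = 131/164 = 0.7988
  healthy: recall = 134/148 = 0.9054
  mosaic: recall = 215/240 = 0.8958
  rust: recall = 319/352 = 0.9063
Mean = (0.7988 + 0.9054 + 0.8958 + 0.9063) / 4 = 0.877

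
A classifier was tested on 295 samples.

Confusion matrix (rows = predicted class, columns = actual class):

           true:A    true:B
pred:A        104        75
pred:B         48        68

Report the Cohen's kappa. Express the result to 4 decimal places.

0.1606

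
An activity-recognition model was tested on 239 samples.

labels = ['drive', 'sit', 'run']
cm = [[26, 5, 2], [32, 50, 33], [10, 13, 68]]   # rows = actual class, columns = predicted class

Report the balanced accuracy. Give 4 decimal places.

0.6566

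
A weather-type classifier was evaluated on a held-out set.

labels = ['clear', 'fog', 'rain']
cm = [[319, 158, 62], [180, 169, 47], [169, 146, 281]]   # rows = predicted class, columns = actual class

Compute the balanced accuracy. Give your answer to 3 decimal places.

0.518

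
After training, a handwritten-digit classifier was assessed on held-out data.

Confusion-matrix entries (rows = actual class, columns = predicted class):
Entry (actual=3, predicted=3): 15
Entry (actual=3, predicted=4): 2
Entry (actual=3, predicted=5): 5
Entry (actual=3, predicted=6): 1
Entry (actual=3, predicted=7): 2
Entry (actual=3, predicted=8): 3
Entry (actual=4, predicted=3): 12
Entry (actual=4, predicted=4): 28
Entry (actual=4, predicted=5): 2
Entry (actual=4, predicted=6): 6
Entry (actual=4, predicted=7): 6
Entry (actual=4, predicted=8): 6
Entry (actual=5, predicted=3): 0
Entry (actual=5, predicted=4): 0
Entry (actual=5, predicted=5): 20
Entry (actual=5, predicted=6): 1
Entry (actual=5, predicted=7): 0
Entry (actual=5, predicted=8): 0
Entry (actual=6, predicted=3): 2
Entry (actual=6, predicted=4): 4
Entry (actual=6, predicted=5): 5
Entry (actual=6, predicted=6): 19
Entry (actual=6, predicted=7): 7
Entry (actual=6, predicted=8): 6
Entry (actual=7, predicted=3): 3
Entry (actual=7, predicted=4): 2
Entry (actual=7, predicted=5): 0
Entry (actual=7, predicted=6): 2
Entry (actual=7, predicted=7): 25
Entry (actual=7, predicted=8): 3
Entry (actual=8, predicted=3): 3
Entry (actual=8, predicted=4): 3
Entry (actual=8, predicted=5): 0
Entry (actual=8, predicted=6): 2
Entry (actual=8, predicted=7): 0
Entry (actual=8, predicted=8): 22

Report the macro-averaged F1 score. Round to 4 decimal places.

Per-class F1 score (2·TP/(2·TP+FP+FN)):
  3: TP=15, FP=12+0+2+3+3=20, FN=2+5+1+2+3=13 → 30/63 = 0.47619
  4: TP=28, FP=2+0+4+2+3=11, FN=12+2+6+6+6=32 → 56/99 = 0.56566
  5: TP=20, FP=5+2+5+0+0=12, FN=0+0+1+0+0=1 → 40/53 = 0.75472
  6: TP=19, FP=1+6+1+2+2=12, FN=2+4+5+7+6=24 → 38/74 = 0.51351
  7: TP=25, FP=2+6+0+7+0=15, FN=3+2+0+2+3=10 → 50/75 = 0.66667
  8: TP=22, FP=3+6+0+6+3=18, FN=3+3+0+2+0=8 → 44/70 = 0.62857
Macro-F1 score = mean = (0.47619 + 0.56566 + 0.75472 + 0.51351 + 0.66667 + 0.62857) / 6 = 0.6009

0.6009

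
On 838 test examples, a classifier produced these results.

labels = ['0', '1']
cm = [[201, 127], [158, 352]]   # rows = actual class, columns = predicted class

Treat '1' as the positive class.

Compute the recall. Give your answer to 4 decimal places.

0.6902

Recall = TP/(TP+FN) = 352/(352+158) = 352/510 = 0.6902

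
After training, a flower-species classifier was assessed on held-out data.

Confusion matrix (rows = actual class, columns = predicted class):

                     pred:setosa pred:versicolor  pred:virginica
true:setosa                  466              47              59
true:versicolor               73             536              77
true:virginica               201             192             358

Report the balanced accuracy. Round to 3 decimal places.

Balanced accuracy = mean of per-class recall.
  setosa: recall = 466/572 = 0.8147
  versicolor: recall = 536/686 = 0.7813
  virginica: recall = 358/751 = 0.4767
Mean = (0.8147 + 0.7813 + 0.4767) / 3 = 0.691

0.691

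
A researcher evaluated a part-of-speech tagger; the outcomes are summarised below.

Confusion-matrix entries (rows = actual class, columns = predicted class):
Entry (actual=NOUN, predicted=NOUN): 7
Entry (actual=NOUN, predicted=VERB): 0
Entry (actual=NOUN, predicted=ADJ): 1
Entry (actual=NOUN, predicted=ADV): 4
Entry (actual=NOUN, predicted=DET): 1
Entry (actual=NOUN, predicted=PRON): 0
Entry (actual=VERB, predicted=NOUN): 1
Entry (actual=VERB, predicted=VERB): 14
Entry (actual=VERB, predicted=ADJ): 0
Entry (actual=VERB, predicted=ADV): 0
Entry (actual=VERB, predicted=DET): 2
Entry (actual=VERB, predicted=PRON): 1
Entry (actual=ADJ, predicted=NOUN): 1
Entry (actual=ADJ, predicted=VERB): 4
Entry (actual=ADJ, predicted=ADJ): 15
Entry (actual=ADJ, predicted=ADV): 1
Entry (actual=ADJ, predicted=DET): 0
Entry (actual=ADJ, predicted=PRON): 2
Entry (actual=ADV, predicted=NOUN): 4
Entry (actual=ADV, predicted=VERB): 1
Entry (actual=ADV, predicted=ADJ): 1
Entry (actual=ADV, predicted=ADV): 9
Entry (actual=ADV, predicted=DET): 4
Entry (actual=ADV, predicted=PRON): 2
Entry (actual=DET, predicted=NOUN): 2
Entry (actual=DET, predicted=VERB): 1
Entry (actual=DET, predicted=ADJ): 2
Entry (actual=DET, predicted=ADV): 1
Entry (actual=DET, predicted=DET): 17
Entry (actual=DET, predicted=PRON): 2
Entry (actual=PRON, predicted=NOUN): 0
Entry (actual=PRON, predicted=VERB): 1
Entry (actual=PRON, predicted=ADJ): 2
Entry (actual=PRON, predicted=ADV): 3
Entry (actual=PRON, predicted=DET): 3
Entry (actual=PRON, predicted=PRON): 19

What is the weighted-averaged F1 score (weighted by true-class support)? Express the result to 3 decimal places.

0.632

Per-class F1 score (2·TP/(2·TP+FP+FN)):
  NOUN: TP=7, FP=1+1+4+2+0=8, FN=0+1+4+1+0=6 → 14/28 = 0.5000
  VERB: TP=14, FP=0+4+1+1+1=7, FN=1+0+0+2+1=4 → 28/39 = 0.7179
  ADJ: TP=15, FP=1+0+1+2+2=6, FN=1+4+1+0+2=8 → 30/44 = 0.6818
  ADV: TP=9, FP=4+0+1+1+3=9, FN=4+1+1+4+2=12 → 18/39 = 0.4615
  DET: TP=17, FP=1+2+0+4+3=10, FN=2+1+2+1+2=8 → 34/52 = 0.6538
  PRON: TP=19, FP=0+1+2+2+2=7, FN=0+1+2+3+3=9 → 38/54 = 0.7037
Weighted-F1 score = Σ (supportᵢ/N)·F1 scoreᵢ with N=128: (13/128)·0.5000 + (18/128)·0.7179 + (23/128)·0.6818 + (21/128)·0.4615 + (25/128)·0.6538 + (28/128)·0.7037 = 0.632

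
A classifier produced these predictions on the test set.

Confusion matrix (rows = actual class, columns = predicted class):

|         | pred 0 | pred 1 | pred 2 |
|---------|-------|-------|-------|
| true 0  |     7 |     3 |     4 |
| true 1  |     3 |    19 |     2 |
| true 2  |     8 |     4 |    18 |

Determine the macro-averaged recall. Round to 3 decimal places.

Per-class recall (TP/(TP+FN)):
  0: TP=7, FN=3+4=7 → 7/14 = 0.5000
  1: TP=19, FN=3+2=5 → 19/24 = 0.7917
  2: TP=18, FN=8+4=12 → 18/30 = 0.6000
Macro-recall = mean = (0.5000 + 0.7917 + 0.6000) / 3 = 0.631

0.631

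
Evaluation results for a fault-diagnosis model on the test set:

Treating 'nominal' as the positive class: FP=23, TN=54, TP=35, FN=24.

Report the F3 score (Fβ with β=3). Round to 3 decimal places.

0.594

Fβ = (1+β²)·TP / ((1+β²)·TP + β²·FN + FP), with β²=9
= 10·35 / (10·35 + 9·24 + 23) = 0.594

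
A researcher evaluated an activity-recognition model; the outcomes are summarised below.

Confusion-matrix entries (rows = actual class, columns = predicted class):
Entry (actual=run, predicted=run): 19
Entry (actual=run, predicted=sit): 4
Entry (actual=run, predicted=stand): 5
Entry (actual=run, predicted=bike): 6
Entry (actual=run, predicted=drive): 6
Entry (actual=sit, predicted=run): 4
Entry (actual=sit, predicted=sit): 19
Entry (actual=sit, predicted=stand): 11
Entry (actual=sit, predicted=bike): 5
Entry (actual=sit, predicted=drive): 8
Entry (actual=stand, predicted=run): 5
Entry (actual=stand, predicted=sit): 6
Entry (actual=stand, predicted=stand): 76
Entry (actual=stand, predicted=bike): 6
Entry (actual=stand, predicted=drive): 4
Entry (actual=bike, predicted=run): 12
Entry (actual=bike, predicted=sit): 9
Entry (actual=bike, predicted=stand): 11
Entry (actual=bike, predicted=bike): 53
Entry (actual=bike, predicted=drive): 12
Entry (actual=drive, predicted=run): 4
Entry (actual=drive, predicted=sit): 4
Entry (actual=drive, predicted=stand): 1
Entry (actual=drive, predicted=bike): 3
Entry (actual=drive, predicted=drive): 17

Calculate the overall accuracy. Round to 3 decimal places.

Accuracy = trace / total = (19+19+76+53+17=184) / 310 = 184/310 = 0.594

0.594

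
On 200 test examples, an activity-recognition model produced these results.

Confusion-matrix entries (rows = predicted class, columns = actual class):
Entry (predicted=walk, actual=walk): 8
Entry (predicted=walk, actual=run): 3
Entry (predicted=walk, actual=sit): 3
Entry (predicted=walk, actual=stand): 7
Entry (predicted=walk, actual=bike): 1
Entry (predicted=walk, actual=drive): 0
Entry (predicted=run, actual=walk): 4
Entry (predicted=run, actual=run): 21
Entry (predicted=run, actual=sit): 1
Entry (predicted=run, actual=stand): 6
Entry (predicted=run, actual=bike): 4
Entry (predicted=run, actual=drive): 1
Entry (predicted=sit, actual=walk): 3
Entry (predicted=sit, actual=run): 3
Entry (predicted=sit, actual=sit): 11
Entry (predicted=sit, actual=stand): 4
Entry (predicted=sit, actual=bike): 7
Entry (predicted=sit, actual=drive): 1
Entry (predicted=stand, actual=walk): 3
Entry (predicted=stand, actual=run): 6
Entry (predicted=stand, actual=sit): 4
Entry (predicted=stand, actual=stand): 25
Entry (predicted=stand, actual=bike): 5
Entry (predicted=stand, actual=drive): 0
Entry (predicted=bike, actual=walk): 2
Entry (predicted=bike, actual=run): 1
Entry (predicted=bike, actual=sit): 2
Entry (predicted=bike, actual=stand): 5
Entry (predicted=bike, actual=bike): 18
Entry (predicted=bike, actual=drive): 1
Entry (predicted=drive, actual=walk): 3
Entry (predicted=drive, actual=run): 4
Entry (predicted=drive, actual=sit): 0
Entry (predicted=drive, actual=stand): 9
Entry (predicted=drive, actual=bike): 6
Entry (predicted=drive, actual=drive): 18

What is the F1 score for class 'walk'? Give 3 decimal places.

0.356

Treat 'walk' as positive and all other classes as negative.
F1 score = 2·TP/(2·TP+FP+FN).
walk: TP=8, FP=3+3+7+1+0=14, FN=4+3+3+2+3=15 → 16/45 = 0.3556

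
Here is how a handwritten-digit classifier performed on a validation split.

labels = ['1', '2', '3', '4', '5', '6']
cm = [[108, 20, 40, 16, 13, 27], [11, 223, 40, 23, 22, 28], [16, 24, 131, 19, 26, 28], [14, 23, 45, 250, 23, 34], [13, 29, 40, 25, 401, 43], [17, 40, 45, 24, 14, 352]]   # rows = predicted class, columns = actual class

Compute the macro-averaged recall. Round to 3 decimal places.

Per-class recall (TP/(TP+FN)):
  1: TP=108, FN=11+16+14+13+17=71 → 108/179 = 0.6034
  2: TP=223, FN=20+24+23+29+40=136 → 223/359 = 0.6212
  3: TP=131, FN=40+40+45+40+45=210 → 131/341 = 0.3842
  4: TP=250, FN=16+23+19+25+24=107 → 250/357 = 0.7003
  5: TP=401, FN=13+22+26+23+14=98 → 401/499 = 0.8036
  6: TP=352, FN=27+28+28+34+43=160 → 352/512 = 0.6875
Macro-recall = mean = (0.6034 + 0.6212 + 0.3842 + 0.7003 + 0.8036 + 0.6875) / 6 = 0.633

0.633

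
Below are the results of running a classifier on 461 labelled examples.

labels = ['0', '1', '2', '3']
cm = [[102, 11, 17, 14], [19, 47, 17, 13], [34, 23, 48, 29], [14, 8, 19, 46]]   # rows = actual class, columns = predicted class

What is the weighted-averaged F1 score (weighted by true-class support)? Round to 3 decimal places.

Per-class F1 score (2·TP/(2·TP+FP+FN)):
  0: TP=102, FP=19+34+14=67, FN=11+17+14=42 → 204/313 = 0.6518
  1: TP=47, FP=11+23+8=42, FN=19+17+13=49 → 94/185 = 0.5081
  2: TP=48, FP=17+17+19=53, FN=34+23+29=86 → 96/235 = 0.4085
  3: TP=46, FP=14+13+29=56, FN=14+8+19=41 → 92/189 = 0.4868
Weighted-F1 score = Σ (supportᵢ/N)·F1 scoreᵢ with N=461: (144/461)·0.6518 + (96/461)·0.5081 + (134/461)·0.4085 + (87/461)·0.4868 = 0.520

0.520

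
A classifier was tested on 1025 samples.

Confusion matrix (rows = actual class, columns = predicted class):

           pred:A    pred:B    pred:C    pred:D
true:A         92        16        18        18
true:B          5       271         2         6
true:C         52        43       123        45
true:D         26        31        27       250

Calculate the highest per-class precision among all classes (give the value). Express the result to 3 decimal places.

0.784

Per-class precision (TP/(TP+FP)):
  A: TP=92, FP=5+52+26=83 → 92/175 = 0.5257
  B: TP=271, FP=16+43+31=90 → 271/361 = 0.7507
  C: TP=123, FP=18+2+27=47 → 123/170 = 0.7235
  D: TP=250, FP=18+6+45=69 → 250/319 = 0.7837
Highest is class 'D' with precision = 0.784.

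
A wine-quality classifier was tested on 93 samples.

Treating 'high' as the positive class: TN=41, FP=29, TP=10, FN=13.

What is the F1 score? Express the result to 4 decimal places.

0.3226

Precision = TP/(TP+FP) = 10/39 = 0.2564
Recall = TP/(TP+FN) = 10/23 = 0.4348
F1 = 2·TP/(2·TP+FP+FN) = 20/62 = 0.3226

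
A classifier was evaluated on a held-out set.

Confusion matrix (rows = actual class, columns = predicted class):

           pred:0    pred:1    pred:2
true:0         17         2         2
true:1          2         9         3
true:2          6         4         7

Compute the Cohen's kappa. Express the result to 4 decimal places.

Observed agreement pₒ = trace/N = 33/52 = 0.63462
Expected agreement pₑ = Σ (rowᵢ·colᵢ)/N² = (21·25 + 14·15 + 17·12)/52² = 0.34726
κ = (pₒ − pₑ)/(1 − pₑ) = (0.63462 − 0.34726)/(1 − 0.34726) = 0.4402

0.4402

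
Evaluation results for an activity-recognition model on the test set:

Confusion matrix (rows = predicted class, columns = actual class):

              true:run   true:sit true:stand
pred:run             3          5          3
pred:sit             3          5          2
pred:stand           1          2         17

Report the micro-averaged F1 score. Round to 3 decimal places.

0.610

Micro-averaging pools counts across classes: ΣTP=25, ΣFP=16, ΣFN=16.
Micro-F1 score = 2·TP/(2·TP+FP+FN) on pooled counts = 0.610 (equals overall accuracy in single-label multiclass).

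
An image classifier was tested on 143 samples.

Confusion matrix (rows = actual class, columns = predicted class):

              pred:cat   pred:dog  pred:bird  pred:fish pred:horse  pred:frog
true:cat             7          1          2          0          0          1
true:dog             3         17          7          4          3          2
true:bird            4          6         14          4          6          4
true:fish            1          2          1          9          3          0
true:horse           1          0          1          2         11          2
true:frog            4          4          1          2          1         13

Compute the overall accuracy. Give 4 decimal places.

Accuracy = trace / total = (7+17+14+9+11+13=71) / 143 = 71/143 = 0.4965

0.4965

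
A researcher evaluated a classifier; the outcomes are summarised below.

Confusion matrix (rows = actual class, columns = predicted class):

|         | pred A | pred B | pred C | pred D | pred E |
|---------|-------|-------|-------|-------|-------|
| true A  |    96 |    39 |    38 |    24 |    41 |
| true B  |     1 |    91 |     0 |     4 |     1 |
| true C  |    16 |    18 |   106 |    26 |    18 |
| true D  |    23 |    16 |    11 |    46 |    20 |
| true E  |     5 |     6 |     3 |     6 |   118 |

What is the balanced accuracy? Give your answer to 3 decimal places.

Balanced accuracy = mean of per-class recall.
  A: recall = 96/238 = 0.4034
  B: recall = 91/97 = 0.9381
  C: recall = 106/184 = 0.5761
  D: recall = 46/116 = 0.3966
  E: recall = 118/138 = 0.8551
Mean = (0.4034 + 0.9381 + 0.5761 + 0.3966 + 0.8551) / 5 = 0.634

0.634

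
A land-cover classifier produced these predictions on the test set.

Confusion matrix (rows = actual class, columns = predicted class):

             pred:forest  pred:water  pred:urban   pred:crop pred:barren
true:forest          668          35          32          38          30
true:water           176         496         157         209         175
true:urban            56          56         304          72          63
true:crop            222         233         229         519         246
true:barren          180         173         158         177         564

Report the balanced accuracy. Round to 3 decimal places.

Balanced accuracy = mean of per-class recall.
  forest: recall = 668/803 = 0.8319
  water: recall = 496/1213 = 0.4089
  urban: recall = 304/551 = 0.5517
  crop: recall = 519/1449 = 0.3582
  barren: recall = 564/1252 = 0.4505
Mean = (0.8319 + 0.4089 + 0.5517 + 0.3582 + 0.4505) / 5 = 0.520

0.520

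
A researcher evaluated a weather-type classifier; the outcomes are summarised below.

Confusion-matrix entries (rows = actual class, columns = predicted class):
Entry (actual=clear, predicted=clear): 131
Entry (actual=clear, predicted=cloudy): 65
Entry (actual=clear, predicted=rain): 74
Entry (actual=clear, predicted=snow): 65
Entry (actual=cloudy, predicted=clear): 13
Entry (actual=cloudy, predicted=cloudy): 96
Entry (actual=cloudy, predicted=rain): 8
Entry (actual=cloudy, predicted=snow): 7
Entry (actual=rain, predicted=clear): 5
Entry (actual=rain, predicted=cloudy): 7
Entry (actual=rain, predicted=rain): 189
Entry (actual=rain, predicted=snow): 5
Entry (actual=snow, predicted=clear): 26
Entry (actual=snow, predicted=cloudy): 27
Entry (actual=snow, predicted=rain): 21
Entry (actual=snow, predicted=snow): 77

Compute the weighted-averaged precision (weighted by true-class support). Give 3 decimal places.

0.638

Per-class precision (TP/(TP+FP)):
  clear: TP=131, FP=13+5+26=44 → 131/175 = 0.7486
  cloudy: TP=96, FP=65+7+27=99 → 96/195 = 0.4923
  rain: TP=189, FP=74+8+21=103 → 189/292 = 0.6473
  snow: TP=77, FP=65+7+5=77 → 77/154 = 0.5000
Weighted-precision = Σ (supportᵢ/N)·precisionᵢ with N=816: (335/816)·0.7486 + (124/816)·0.4923 + (206/816)·0.6473 + (151/816)·0.5000 = 0.638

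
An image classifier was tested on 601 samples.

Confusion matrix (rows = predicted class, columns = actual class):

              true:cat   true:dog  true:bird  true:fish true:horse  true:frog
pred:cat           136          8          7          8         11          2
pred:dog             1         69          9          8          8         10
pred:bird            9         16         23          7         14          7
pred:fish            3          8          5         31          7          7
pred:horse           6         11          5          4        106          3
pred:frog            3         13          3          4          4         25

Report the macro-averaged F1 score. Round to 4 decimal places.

0.5839

Per-class F1 score (2·TP/(2·TP+FP+FN)):
  cat: TP=136, FP=8+7+8+11+2=36, FN=1+9+3+6+3=22 → 272/330 = 0.82424
  dog: TP=69, FP=1+9+8+8+10=36, FN=8+16+8+11+13=56 → 138/230 = 0.60000
  bird: TP=23, FP=9+16+7+14+7=53, FN=7+9+5+5+3=29 → 46/128 = 0.35938
  fish: TP=31, FP=3+8+5+7+7=30, FN=8+8+7+4+4=31 → 62/123 = 0.50407
  horse: TP=106, FP=6+11+5+4+3=29, FN=11+8+14+7+4=44 → 212/285 = 0.74386
  frog: TP=25, FP=3+13+3+4+4=27, FN=2+10+7+7+3=29 → 50/106 = 0.47170
Macro-F1 score = mean = (0.82424 + 0.60000 + 0.35938 + 0.50407 + 0.74386 + 0.47170) / 6 = 0.5839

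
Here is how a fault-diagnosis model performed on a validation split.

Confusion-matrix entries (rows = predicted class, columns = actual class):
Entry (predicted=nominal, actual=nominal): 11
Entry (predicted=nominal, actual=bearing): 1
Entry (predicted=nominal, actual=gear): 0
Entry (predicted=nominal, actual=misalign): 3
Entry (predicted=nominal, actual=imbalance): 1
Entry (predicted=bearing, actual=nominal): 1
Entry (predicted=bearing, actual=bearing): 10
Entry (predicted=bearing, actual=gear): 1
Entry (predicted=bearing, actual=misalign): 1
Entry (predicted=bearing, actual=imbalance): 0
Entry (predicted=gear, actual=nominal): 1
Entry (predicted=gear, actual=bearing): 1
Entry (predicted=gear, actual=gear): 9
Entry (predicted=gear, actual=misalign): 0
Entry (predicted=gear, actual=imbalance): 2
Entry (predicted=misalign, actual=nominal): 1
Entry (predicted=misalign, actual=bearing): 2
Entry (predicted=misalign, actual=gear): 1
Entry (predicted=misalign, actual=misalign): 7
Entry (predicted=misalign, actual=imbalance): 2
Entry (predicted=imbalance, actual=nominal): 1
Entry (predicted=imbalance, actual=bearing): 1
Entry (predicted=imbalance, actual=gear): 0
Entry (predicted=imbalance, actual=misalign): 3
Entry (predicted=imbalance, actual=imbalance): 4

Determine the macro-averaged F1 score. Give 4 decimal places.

Per-class F1 score (2·TP/(2·TP+FP+FN)):
  nominal: TP=11, FP=1+0+3+1=5, FN=1+1+1+1=4 → 22/31 = 0.70968
  bearing: TP=10, FP=1+1+1+0=3, FN=1+1+2+1=5 → 20/28 = 0.71429
  gear: TP=9, FP=1+1+0+2=4, FN=0+1+1+0=2 → 18/24 = 0.75000
  misalign: TP=7, FP=1+2+1+2=6, FN=3+1+0+3=7 → 14/27 = 0.51852
  imbalance: TP=4, FP=1+1+0+3=5, FN=1+0+2+2=5 → 8/18 = 0.44444
Macro-F1 score = mean = (0.70968 + 0.71429 + 0.75000 + 0.51852 + 0.44444) / 5 = 0.6274

0.6274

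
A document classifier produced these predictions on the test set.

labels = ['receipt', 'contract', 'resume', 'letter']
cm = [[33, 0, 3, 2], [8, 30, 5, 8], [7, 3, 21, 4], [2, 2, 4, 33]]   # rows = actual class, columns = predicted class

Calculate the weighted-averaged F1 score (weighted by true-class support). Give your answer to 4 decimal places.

Per-class F1 score (2·TP/(2·TP+FP+FN)):
  receipt: TP=33, FP=8+7+2=17, FN=0+3+2=5 → 66/88 = 0.75000
  contract: TP=30, FP=0+3+2=5, FN=8+5+8=21 → 60/86 = 0.69767
  resume: TP=21, FP=3+5+4=12, FN=7+3+4=14 → 42/68 = 0.61765
  letter: TP=33, FP=2+8+4=14, FN=2+2+4=8 → 66/88 = 0.75000
Weighted-F1 score = Σ (supportᵢ/N)·F1 scoreᵢ with N=165: (38/165)·0.75000 + (51/165)·0.69767 + (35/165)·0.61765 + (41/165)·0.75000 = 0.7058

0.7058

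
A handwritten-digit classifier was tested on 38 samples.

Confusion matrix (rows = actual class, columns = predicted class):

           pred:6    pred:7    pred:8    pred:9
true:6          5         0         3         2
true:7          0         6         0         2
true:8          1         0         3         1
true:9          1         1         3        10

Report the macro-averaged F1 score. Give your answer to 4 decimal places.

Per-class F1 score (2·TP/(2·TP+FP+FN)):
  6: TP=5, FP=0+1+1=2, FN=0+3+2=5 → 10/17 = 0.58824
  7: TP=6, FP=0+0+1=1, FN=0+0+2=2 → 12/15 = 0.80000
  8: TP=3, FP=3+0+3=6, FN=1+0+1=2 → 6/14 = 0.42857
  9: TP=10, FP=2+2+1=5, FN=1+1+3=5 → 20/30 = 0.66667
Macro-F1 score = mean = (0.58824 + 0.80000 + 0.42857 + 0.66667) / 4 = 0.6209

0.6209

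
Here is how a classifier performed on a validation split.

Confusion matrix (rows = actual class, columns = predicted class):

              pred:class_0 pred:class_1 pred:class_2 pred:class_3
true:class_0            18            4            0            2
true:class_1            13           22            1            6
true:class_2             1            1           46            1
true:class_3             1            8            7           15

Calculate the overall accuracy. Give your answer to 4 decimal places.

0.6918

Accuracy = trace / total = (18+22+46+15=101) / 146 = 101/146 = 0.6918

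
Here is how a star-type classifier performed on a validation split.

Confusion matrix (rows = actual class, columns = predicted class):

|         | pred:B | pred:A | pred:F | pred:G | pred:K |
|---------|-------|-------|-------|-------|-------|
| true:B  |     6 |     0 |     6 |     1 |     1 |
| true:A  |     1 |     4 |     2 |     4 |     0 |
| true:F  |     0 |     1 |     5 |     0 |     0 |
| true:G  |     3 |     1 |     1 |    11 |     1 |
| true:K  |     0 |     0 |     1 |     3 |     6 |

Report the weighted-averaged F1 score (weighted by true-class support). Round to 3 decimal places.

0.553

Per-class F1 score (2·TP/(2·TP+FP+FN)):
  B: TP=6, FP=1+0+3+0=4, FN=0+6+1+1=8 → 12/24 = 0.5000
  A: TP=4, FP=0+1+1+0=2, FN=1+2+4+0=7 → 8/17 = 0.4706
  F: TP=5, FP=6+2+1+1=10, FN=0+1+0+0=1 → 10/21 = 0.4762
  G: TP=11, FP=1+4+0+3=8, FN=3+1+1+1=6 → 22/36 = 0.6111
  K: TP=6, FP=1+0+0+1=2, FN=0+0+1+3=4 → 12/18 = 0.6667
Weighted-F1 score = Σ (supportᵢ/N)·F1 scoreᵢ with N=58: (14/58)·0.5000 + (11/58)·0.4706 + (6/58)·0.4762 + (17/58)·0.6111 + (10/58)·0.6667 = 0.553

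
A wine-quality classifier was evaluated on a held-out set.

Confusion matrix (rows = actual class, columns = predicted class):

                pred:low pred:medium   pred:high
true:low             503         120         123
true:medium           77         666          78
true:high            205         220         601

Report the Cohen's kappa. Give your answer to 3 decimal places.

Observed agreement pₒ = trace/N = 1770/2593 = 0.6826
Expected agreement pₑ = Σ (rowᵢ·colᵢ)/N² = (746·785 + 821·1006 + 1026·802)/2593² = 0.3323
κ = (pₒ − pₑ)/(1 − pₑ) = (0.6826 − 0.3323)/(1 − 0.3323) = 0.525

0.525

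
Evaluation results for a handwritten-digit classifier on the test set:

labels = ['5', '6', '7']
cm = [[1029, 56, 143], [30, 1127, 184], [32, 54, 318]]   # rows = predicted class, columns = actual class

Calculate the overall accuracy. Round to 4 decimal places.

0.8322

Accuracy = trace / total = (1029+1127+318=2474) / 2973 = 2474/2973 = 0.8322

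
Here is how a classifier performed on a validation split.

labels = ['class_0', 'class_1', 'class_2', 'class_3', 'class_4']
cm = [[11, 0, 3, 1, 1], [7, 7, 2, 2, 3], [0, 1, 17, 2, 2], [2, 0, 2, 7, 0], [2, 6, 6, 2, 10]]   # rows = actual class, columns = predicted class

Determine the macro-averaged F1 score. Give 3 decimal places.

0.534

Per-class F1 score (2·TP/(2·TP+FP+FN)):
  class_0: TP=11, FP=7+0+2+2=11, FN=0+3+1+1=5 → 22/38 = 0.5789
  class_1: TP=7, FP=0+1+0+6=7, FN=7+2+2+3=14 → 14/35 = 0.4000
  class_2: TP=17, FP=3+2+2+6=13, FN=0+1+2+2=5 → 34/52 = 0.6538
  class_3: TP=7, FP=1+2+2+2=7, FN=2+0+2+0=4 → 14/25 = 0.5600
  class_4: TP=10, FP=1+3+2+0=6, FN=2+6+6+2=16 → 20/42 = 0.4762
Macro-F1 score = mean = (0.5789 + 0.4000 + 0.6538 + 0.5600 + 0.4762) / 5 = 0.534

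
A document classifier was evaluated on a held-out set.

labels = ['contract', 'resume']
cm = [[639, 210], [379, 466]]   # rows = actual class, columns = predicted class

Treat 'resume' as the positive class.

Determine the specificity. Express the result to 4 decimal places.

Specificity = TN/(TN+FP) = 639/(639+210) = 0.7527

0.7527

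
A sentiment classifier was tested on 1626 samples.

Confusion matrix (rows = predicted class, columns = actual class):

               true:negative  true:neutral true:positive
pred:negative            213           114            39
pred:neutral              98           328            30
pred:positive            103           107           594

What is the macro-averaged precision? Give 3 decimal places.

0.680

Per-class precision (TP/(TP+FP)):
  negative: TP=213, FP=114+39=153 → 213/366 = 0.5820
  neutral: TP=328, FP=98+30=128 → 328/456 = 0.7193
  positive: TP=594, FP=103+107=210 → 594/804 = 0.7388
Macro-precision = mean = (0.5820 + 0.7193 + 0.7388) / 3 = 0.680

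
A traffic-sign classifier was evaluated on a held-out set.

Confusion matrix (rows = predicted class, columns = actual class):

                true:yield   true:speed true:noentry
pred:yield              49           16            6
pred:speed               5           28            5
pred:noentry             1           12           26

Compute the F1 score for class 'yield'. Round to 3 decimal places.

0.778

Treat 'yield' as positive and all other classes as negative.
F1 score = 2·TP/(2·TP+FP+FN).
yield: TP=49, FP=16+6=22, FN=5+1=6 → 98/126 = 0.7778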